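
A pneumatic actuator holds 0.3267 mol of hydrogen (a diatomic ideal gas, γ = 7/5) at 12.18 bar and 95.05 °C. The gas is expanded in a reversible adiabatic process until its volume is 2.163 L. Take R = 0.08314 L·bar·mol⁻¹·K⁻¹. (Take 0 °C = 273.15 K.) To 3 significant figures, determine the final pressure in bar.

P₂ ≈ 3.14 bar

Convert: T₁ = 368.2 K.
From PV = nRT: V₁ = nRT₁/P₁ = 0.8211 L.
Reversible adiabatic, γ = 7/5: T₂ = T₁·(V₁/V₂)^(γ−1) = 249.9 K; P₂ = P₁·(V₁/V₂)^γ = 3.138 bar.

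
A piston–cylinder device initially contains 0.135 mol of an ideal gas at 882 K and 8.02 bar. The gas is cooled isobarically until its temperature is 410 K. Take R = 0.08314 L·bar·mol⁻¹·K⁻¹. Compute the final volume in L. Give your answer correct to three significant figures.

V₂ ≈ 0.574 L

From PV = nRT: V₁ = nRT₁/P₁ = 1.234 L.
Isobaric, so V/T is constant: P₂ = P₁; V₂ = V₁·(T₂/T₁) = 0.5738 L.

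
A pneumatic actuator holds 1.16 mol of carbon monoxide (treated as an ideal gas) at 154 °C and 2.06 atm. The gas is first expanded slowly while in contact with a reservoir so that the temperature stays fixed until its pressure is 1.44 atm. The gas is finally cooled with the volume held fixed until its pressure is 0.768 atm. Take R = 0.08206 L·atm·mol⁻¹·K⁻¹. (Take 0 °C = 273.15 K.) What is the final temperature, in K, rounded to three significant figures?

Convert: T₁ = 427.1 K.
From PV = nRT: V₁ = nRT₁/P₁ = 19.74 L.
Isothermal, so P V is constant: T₂ = T₁; V₂ = V₁·(P₁/P₂) = 28.24 L.
Isochoric, so P/T is constant: V₃ = V₂; T₃ = T₂·(P₃/P₂) = 227.8 K.

T₃ ≈ 228 K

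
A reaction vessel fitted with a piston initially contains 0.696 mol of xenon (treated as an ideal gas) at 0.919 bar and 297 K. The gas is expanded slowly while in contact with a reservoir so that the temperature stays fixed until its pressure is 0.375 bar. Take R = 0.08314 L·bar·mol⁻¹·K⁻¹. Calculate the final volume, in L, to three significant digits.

V₂ ≈ 45.8 L

From PV = nRT: V₁ = nRT₁/P₁ = 18.70 L.
T constant ⇒ Boyle's law P V = const: T₂ = T₁; V₂ = V₁·(P₁/P₂) = 45.83 L.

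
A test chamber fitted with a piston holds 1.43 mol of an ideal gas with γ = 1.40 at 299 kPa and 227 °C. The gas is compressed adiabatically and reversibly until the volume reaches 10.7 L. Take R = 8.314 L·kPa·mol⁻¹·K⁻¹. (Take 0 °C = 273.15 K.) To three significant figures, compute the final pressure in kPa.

P₂ ≈ 712 kPa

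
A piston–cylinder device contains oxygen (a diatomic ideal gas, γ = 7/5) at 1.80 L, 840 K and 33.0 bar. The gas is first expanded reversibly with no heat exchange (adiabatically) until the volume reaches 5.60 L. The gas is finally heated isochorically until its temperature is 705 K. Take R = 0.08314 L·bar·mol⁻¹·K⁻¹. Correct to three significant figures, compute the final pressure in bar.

P₃ ≈ 8.90 bar

Reversible adiabatic, γ = 7/5: T₂ = T₁·(V₁/V₂)^(γ−1) = 533.5 K; P₂ = P₁·(V₁/V₂)^γ = 6.736 bar.
Isochoric, so P/T is constant: V₃ = V₂; P₃ = P₂·(T₃/T₂) = 8.902 bar.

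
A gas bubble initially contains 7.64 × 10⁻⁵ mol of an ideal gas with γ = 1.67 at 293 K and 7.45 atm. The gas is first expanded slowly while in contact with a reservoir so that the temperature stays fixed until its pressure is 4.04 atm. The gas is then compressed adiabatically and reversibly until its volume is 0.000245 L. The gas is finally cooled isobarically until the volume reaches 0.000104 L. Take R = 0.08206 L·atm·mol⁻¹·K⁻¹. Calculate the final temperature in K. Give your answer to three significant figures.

T₄ ≈ 188 K

From PV = nRT: V₁ = nRT₁/P₁ = 0.0002466 L.
Isothermal, so P V is constant: T₂ = T₁; V₂ = V₁·(P₁/P₂) = 0.0004547 L.
Reversible adiabatic, γ = 1.67: T₃ = T₂·(V₂/V₃)^(γ−1) = 443.4 K; P₃ = P₂·(V₂/V₃)^γ = 11.35 atm.
Isobaric, so V/T is constant: P₄ = P₃; T₄ = T₃·(V₄/V₃) = 188.2 K.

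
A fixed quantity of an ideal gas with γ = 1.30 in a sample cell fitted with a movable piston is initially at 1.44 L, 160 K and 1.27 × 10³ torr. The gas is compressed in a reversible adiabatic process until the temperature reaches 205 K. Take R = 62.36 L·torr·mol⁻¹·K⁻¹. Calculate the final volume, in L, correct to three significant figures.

V₂ ≈ 0.630 L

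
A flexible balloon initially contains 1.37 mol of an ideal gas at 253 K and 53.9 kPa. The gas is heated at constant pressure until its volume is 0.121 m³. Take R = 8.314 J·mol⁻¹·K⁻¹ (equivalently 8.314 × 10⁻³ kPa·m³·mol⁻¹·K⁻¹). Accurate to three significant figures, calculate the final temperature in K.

T₂ ≈ 573 K

From PV = nRT: V₁ = nRT₁/P₁ = 0.05346 m³.
P constant ⇒ V ∝ T: P₂ = P₁; T₂ = T₁·(V₂/V₁) = 572.6 K.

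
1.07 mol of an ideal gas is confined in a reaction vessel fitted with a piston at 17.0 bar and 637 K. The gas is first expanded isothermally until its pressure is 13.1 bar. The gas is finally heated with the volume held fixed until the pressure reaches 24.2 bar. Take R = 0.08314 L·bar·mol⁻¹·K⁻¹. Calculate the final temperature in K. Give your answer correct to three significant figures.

T₃ ≈ 1.18e+03 K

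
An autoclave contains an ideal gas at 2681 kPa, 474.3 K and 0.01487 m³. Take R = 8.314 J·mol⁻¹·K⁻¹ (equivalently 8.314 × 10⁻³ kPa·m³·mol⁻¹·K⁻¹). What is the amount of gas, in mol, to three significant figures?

n ≈ 10.1 mol

PV = nRT ⇒ n = PV/(RT) = (2681 × 0.01487) / (8.314 × 10⁻³ × 474.3)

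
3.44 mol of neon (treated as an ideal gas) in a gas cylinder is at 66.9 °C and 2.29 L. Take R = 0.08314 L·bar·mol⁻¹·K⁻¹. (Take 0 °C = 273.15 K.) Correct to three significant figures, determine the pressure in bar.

P ≈ 42.5 bar

Convert: T = 340.05 K.
PV = nRT ⇒ P = nRT/V = (3.44 × 0.08314 × 340.05) / 2.29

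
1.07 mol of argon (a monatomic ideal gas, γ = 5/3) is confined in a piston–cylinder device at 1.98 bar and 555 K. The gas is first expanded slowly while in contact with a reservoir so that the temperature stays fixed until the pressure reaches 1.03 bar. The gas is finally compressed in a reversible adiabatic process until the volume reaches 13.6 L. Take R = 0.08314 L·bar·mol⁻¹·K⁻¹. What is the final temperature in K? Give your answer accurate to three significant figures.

T₃ ≈ 1.29e+03 K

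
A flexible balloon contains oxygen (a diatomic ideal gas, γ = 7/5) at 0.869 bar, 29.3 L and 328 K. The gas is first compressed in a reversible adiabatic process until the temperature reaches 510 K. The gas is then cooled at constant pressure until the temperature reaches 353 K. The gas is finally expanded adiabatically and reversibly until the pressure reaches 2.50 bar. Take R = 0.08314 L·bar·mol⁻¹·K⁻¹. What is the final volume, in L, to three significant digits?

V₄ ≈ 9.53 L

Adiabatic (γ = 7/5), T V^(γ−1) and P V^γ constant: P₂ = P₁·(T₂/T₁)^(γ/(γ−1)) = 4.073 bar; V₂ = V₁·(T₁/T₂)^(1/(γ−1)) = 9.719 L.
Isobaric, so V/T is constant: P₃ = P₂; V₃ = V₂·(T₃/T₂) = 6.727 L.
Reversible adiabatic, γ = 7/5: T₄ = T₃·(P₄/P₃)^((γ−1)/γ) = 307.0 K; V₄ = V₃·(P₃/P₄)^(1/γ) = 9.534 L.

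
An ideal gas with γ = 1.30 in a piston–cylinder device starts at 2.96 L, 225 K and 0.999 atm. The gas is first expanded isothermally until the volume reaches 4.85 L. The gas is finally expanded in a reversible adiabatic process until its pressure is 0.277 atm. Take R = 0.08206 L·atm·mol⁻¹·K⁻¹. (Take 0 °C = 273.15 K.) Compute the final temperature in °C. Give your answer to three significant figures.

T₃ ≈ -85.6 °C

T constant ⇒ Boyle's law P V = const: T₂ = T₁; P₂ = P₁·(V₁/V₂) = 0.6097 atm.
Reversible adiabatic, γ = 1.30: T₃ = T₂·(P₃/P₂)^((γ−1)/γ) = 187.5 K; V₃ = V₂·(P₂/P₃)^(1/γ) = 8.898 L.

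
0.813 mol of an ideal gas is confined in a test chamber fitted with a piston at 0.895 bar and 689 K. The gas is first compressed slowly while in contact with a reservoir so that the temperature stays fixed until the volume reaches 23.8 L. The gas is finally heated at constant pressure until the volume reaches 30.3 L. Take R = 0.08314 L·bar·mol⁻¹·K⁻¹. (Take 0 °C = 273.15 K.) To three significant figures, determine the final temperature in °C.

T₃ ≈ 604 °C

From PV = nRT: V₁ = nRT₁/P₁ = 52.04 L.
T constant ⇒ Boyle's law P V = const: T₂ = T₁; P₂ = P₁·(V₁/V₂) = 1.957 bar.
Isobaric, so V/T is constant: P₃ = P₂; T₃ = T₂·(V₃/V₂) = 877.2 K.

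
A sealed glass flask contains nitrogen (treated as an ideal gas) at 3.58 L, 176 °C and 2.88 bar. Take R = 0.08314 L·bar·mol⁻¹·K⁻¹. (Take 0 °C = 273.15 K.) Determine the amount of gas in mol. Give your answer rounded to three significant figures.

n ≈ 0.276 mol

Convert: T = 449.15 K.
PV = nRT ⇒ n = PV/(RT) = (2.88 × 3.58) / (0.08314 × 449.15)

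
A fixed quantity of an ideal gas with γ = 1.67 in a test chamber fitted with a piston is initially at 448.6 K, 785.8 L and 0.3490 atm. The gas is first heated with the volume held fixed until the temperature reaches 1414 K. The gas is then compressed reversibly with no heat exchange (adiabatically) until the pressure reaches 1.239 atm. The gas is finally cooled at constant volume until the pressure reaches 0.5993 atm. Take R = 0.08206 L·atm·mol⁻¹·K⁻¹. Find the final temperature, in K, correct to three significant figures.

T₄ ≈ 717 K

V constant ⇒ P ∝ T: V₂ = V₁; P₂ = P₁·(T₂/T₁) = 1.100 atm.
Reversible adiabatic, γ = 1.67: T₃ = T₂·(P₃/P₂)^((γ−1)/γ) = 1483 K; V₃ = V₂·(P₂/P₃)^(1/γ) = 731.8 L.
V constant ⇒ P ∝ T: V₄ = V₃; T₄ = T₃·(P₄/P₃) = 717.4 K.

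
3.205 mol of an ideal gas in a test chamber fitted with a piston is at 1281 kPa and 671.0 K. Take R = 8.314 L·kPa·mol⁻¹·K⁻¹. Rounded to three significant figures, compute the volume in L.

V ≈ 14.0 L

PV = nRT ⇒ V = nRT/P = (3.205 × 8.314 × 671.0) / 1281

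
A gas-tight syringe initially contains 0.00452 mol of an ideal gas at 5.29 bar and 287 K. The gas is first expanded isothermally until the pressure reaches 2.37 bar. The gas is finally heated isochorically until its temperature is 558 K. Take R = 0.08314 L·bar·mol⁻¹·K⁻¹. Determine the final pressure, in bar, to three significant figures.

P₃ ≈ 4.61 bar

From PV = nRT: V₁ = nRT₁/P₁ = 0.02039 L.
Isothermal, so P V is constant: T₂ = T₁; V₂ = V₁·(P₁/P₂) = 0.04551 L.
Isochoric, so P/T is constant: V₃ = V₂; P₃ = P₂·(T₃/T₂) = 4.608 bar.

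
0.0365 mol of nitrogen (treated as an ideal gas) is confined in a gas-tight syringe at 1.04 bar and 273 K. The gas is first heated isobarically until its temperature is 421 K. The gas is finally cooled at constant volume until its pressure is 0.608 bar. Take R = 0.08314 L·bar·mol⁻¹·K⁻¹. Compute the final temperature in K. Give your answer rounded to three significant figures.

T₃ ≈ 246 K

From PV = nRT: V₁ = nRT₁/P₁ = 0.7966 L.
Isobaric, so V/T is constant: P₂ = P₁; V₂ = V₁·(T₂/T₁) = 1.228 L.
Isochoric, so P/T is constant: V₃ = V₂; T₃ = T₂·(P₃/P₂) = 246.1 K.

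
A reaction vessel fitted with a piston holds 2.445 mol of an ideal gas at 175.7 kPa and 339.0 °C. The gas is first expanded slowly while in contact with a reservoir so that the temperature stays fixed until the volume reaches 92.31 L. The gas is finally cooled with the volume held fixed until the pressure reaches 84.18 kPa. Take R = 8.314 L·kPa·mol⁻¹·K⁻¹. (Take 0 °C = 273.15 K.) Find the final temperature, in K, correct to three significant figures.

Convert: T₁ = 612.1 K.
From PV = nRT: V₁ = nRT₁/P₁ = 70.82 L.
T constant ⇒ Boyle's law P V = const: T₂ = T₁; P₂ = P₁·(V₁/V₂) = 134.8 kPa.
Isochoric, so P/T is constant: V₃ = V₂; T₃ = T₂·(P₃/P₂) = 382.3 K.

T₃ ≈ 382 K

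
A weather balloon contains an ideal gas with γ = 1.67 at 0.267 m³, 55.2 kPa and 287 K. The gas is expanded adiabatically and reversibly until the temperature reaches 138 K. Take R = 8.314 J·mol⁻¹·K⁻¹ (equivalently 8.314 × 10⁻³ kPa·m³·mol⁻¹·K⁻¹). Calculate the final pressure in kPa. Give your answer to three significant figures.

P₂ ≈ 8.90 kPa

Reversible adiabatic, γ = 1.67: P₂ = P₁·(T₂/T₁)^(γ/(γ−1)) = 8.898 kPa; V₂ = V₁·(T₁/T₂)^(1/(γ−1)) = 0.7964 m³.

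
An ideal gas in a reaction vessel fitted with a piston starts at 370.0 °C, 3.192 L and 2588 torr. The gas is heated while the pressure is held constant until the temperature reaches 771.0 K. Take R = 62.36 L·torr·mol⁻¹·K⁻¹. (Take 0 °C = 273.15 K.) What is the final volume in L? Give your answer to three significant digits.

Convert: T₁ = 643.1 K.
P constant ⇒ V ∝ T: P₂ = P₁; V₂ = V₁·(T₂/T₁) = 3.827 L.

V₂ ≈ 3.83 L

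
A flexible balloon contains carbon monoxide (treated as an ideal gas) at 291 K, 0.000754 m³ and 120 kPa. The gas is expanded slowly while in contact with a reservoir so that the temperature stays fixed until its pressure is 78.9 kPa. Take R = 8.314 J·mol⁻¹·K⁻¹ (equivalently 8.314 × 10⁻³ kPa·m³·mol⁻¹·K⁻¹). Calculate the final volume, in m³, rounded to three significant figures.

V₂ ≈ 0.00115 m³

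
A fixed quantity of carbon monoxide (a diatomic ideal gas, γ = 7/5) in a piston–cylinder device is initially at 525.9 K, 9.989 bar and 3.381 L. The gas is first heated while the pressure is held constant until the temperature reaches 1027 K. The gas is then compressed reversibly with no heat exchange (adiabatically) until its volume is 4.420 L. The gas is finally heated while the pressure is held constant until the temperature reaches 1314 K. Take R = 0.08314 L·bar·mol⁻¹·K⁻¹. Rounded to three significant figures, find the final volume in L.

V₄ ≈ 4.82 L

P constant ⇒ V ∝ T: P₂ = P₁; V₂ = V₁·(T₂/T₁) = 6.603 L.
Adiabatic (γ = 7/5), T V^(γ−1) and P V^γ constant: T₃ = T₂·(V₂/V₃)^(γ−1) = 1206 K; P₃ = P₂·(V₂/V₃)^γ = 17.52 bar.
Isobaric, so V/T is constant: P₄ = P₃; V₄ = V₃·(T₄/T₃) = 4.816 L.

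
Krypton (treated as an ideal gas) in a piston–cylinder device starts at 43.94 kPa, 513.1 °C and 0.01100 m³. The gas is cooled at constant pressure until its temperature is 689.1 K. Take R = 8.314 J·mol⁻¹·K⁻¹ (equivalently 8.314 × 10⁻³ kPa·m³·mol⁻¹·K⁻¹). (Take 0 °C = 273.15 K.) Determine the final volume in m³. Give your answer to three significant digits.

V₂ ≈ 0.00964 m³

Convert: T₁ = 786.2 K.
P constant ⇒ V ∝ T: P₂ = P₁; V₂ = V₁·(T₂/T₁) = 0.009641 m³.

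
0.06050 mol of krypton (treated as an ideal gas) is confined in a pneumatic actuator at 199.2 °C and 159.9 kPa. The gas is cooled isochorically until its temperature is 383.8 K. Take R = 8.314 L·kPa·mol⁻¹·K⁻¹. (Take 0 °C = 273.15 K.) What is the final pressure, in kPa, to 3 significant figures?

P₂ ≈ 130 kPa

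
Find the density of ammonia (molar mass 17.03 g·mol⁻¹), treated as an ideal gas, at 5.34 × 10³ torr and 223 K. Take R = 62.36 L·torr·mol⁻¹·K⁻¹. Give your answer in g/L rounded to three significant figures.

ρ = PM/(RT) = (5.34e+03 × 17.03) / (62.36 × 223.0)

ρ ≈ 6.54 g/L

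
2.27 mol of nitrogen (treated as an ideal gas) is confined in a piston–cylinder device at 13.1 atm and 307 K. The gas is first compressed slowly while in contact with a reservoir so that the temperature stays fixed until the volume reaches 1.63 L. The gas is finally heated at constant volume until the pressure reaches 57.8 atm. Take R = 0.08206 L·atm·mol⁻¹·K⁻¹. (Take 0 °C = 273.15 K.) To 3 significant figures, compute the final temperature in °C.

From PV = nRT: V₁ = nRT₁/P₁ = 4.365 L.
Isothermal, so P V is constant: T₂ = T₁; P₂ = P₁·(V₁/V₂) = 35.08 atm.
V constant ⇒ P ∝ T: V₃ = V₂; T₃ = T₂·(P₃/P₂) = 505.8 K.

T₃ ≈ 233 °C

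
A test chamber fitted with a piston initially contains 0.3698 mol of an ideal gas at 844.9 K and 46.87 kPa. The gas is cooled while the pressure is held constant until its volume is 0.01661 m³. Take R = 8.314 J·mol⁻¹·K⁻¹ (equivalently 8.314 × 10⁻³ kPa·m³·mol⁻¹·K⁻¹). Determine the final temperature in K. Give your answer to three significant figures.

From PV = nRT: V₁ = nRT₁/P₁ = 0.05542 m³.
Isobaric, so V/T is constant: P₂ = P₁; T₂ = T₁·(V₂/V₁) = 253.2 K.

T₂ ≈ 253 K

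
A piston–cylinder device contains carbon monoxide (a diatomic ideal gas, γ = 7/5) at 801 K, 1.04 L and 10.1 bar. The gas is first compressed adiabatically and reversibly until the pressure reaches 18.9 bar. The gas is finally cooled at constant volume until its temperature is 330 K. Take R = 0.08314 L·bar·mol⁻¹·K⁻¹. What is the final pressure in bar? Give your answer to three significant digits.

P₃ ≈ 6.51 bar

Reversible adiabatic, γ = 7/5: T₂ = T₁·(P₂/P₁)^((γ−1)/γ) = 958.0 K; V₂ = V₁·(P₁/P₂)^(1/γ) = 0.6647 L.
V constant ⇒ P ∝ T: V₃ = V₂; P₃ = P₂·(T₃/T₂) = 6.510 bar.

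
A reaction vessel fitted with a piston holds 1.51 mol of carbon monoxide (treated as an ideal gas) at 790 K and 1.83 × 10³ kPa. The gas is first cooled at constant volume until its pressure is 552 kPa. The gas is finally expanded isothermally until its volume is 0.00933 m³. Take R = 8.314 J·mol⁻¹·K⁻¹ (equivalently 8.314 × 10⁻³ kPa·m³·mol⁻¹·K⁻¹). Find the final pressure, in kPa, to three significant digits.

From PV = nRT: V₁ = nRT₁/P₁ = 0.005420 m³.
V constant ⇒ P ∝ T: V₂ = V₁; T₂ = T₁·(P₂/P₁) = 238.3 K.
Isothermal, so P V is constant: T₃ = T₂; P₃ = P₂·(V₂/V₃) = 320.6 kPa.

P₃ ≈ 321 kPa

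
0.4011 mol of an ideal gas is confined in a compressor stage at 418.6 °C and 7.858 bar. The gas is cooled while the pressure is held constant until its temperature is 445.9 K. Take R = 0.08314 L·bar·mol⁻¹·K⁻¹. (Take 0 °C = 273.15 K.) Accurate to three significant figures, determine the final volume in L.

V₂ ≈ 1.89 L

Convert: T₁ = 691.8 K.
From PV = nRT: V₁ = nRT₁/P₁ = 2.936 L.
Isobaric, so V/T is constant: P₂ = P₁; V₂ = V₁·(T₂/T₁) = 1.892 L.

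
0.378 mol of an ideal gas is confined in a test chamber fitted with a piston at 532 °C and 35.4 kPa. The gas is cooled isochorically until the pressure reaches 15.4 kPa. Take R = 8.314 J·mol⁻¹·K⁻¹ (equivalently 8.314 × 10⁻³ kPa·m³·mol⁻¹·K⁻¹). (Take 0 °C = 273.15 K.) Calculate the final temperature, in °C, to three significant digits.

Convert: T₁ = 805.1 K.
From PV = nRT: V₁ = nRT₁/P₁ = 0.07148 m³.
V constant ⇒ P ∝ T: V₂ = V₁; T₂ = T₁·(P₂/P₁) = 350.3 K.

T₂ ≈ 77.1 °C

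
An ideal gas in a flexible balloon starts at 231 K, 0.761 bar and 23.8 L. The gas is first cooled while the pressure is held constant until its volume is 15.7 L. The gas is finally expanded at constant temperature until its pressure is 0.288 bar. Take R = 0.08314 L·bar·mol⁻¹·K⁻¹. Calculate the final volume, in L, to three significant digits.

Isobaric, so V/T is constant: P₂ = P₁; T₂ = T₁·(V₂/V₁) = 152.4 K.
T constant ⇒ Boyle's law P V = const: T₃ = T₂; V₃ = V₂·(P₂/P₃) = 41.49 L.

V₃ ≈ 41.5 L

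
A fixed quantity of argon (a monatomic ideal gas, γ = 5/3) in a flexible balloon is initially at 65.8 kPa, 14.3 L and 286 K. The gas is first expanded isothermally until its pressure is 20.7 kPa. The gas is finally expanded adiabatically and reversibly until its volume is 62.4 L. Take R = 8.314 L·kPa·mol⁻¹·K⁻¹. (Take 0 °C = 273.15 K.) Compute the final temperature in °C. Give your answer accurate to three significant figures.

T₃ ≈ -41.6 °C

Isothermal, so P V is constant: T₂ = T₁; V₂ = V₁·(P₁/P₂) = 45.46 L.
Adiabatic (γ = 5/3), T V^(γ−1) and P V^γ constant: T₃ = T₂·(V₂/V₃)^(γ−1) = 231.5 K; P₃ = P₂·(V₂/V₃)^γ = 12.21 kPa.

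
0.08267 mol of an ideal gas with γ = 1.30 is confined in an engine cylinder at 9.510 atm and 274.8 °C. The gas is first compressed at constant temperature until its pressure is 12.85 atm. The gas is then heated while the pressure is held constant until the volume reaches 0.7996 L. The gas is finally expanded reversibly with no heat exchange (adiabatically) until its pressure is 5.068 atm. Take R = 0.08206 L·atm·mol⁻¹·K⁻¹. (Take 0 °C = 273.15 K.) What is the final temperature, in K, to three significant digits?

Convert: T₁ = 548.0 K.
From PV = nRT: V₁ = nRT₁/P₁ = 0.3909 L.
Isothermal, so P V is constant: T₂ = T₁; V₂ = V₁·(P₁/P₂) = 0.2893 L.
Isobaric, so V/T is constant: P₃ = P₂; T₃ = T₂·(V₃/V₂) = 1515 K.
Adiabatic (γ = 1.30), T V^(γ−1) and P V^γ constant: T₄ = T₃·(P₄/P₃)^((γ−1)/γ) = 1222 K; V₄ = V₃·(P₃/P₄)^(1/γ) = 1.636 L.

T₄ ≈ 1.22e+03 K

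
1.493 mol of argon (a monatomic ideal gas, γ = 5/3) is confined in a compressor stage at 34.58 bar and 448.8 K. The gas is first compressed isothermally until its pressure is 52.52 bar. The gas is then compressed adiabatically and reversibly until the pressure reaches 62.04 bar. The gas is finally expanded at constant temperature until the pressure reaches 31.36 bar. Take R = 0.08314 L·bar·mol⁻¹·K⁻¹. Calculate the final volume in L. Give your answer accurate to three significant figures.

From PV = nRT: V₁ = nRT₁/P₁ = 1.611 L.
Isothermal, so P V is constant: T₂ = T₁; V₂ = V₁·(P₁/P₂) = 1.061 L.
Reversible adiabatic, γ = 5/3: T₃ = T₂·(P₃/P₂)^((γ−1)/γ) = 479.7 K; V₃ = V₂·(P₂/P₃)^(1/γ) = 0.9598 L.
T constant ⇒ Boyle's law P V = const: T₄ = T₃; V₄ = V₃·(P₃/P₄) = 1.899 L.

V₄ ≈ 1.90 L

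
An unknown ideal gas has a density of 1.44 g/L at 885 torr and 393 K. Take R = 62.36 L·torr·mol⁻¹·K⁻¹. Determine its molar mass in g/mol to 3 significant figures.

M ≈ 39.9 g/mol

ρ = PM/(RT) ⇒ M = ρRT/P = (1.44 × 62.36 × 393.0) / 885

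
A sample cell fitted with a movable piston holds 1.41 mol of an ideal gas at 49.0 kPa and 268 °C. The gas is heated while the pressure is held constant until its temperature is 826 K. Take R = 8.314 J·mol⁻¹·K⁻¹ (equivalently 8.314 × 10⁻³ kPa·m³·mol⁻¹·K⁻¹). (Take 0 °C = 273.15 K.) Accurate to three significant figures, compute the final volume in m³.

V₂ ≈ 0.198 m³

Convert: T₁ = 541.1 K.
From PV = nRT: V₁ = nRT₁/P₁ = 0.1295 m³.
Isobaric, so V/T is constant: P₂ = P₁; V₂ = V₁·(T₂/T₁) = 0.1976 m³.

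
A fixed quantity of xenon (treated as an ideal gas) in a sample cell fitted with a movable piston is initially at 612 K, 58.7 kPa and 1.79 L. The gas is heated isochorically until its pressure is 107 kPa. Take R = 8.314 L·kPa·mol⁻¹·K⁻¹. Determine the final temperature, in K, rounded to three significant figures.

V constant ⇒ P ∝ T: V₂ = V₁; T₂ = T₁·(P₂/P₁) = 1116 K.

T₂ ≈ 1.12e+03 K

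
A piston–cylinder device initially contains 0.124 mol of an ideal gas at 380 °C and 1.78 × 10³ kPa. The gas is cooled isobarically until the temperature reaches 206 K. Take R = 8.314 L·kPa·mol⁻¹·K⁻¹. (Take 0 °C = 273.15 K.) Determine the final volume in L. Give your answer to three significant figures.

Convert: T₁ = 653.1 K.
From PV = nRT: V₁ = nRT₁/P₁ = 0.3783 L.
P constant ⇒ V ∝ T: P₂ = P₁; V₂ = V₁·(T₂/T₁) = 0.1193 L.

V₂ ≈ 0.119 L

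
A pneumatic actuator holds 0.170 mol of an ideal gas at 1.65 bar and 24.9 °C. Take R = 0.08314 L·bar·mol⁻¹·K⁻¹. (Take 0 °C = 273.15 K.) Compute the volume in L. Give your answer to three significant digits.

Convert: T = 298.05 K.
PV = nRT ⇒ V = nRT/P = (0.170 × 0.08314 × 298.05) / 1.65

V ≈ 2.55 L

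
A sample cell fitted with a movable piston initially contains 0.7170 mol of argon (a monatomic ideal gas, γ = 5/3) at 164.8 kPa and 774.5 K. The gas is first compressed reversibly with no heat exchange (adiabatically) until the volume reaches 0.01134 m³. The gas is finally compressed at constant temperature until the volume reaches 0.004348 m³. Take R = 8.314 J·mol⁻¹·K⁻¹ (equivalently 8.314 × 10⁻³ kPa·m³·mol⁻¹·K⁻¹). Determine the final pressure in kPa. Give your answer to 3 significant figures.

P₃ ≈ 1.94e+03 kPa

From PV = nRT: V₁ = nRT₁/P₁ = 0.02802 m³.
Reversible adiabatic, γ = 5/3: T₂ = T₁·(V₁/V₂)^(γ−1) = 1415 K; P₂ = P₁·(V₁/V₂)^γ = 744.0 kPa.
T constant ⇒ Boyle's law P V = const: T₃ = T₂; P₃ = P₂·(V₂/V₃) = 1941 kPa.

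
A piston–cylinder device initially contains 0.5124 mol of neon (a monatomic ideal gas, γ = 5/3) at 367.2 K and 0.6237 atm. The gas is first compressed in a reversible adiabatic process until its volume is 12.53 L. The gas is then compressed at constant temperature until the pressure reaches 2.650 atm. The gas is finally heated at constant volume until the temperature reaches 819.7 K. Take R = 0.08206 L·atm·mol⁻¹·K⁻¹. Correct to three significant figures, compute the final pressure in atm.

From PV = nRT: V₁ = nRT₁/P₁ = 24.76 L.
Reversible adiabatic, γ = 5/3: T₂ = T₁·(V₁/V₂)^(γ−1) = 578.2 K; P₂ = P₁·(V₁/V₂)^γ = 1.940 atm.
Isothermal, so P V is constant: T₃ = T₂; V₃ = V₂·(P₂/P₃) = 9.174 L.
V constant ⇒ P ∝ T: V₄ = V₃; P₄ = P₃·(T₄/T₃) = 3.757 atm.

P₄ ≈ 3.76 atm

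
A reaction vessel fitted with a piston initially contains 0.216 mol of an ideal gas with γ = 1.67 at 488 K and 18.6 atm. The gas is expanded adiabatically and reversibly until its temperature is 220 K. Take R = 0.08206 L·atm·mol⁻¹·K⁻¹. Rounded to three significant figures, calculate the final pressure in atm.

P₂ ≈ 2.55 atm

From PV = nRT: V₁ = nRT₁/P₁ = 0.4650 L.
Adiabatic (γ = 1.67), T V^(γ−1) and P V^γ constant: P₂ = P₁·(T₂/T₁)^(γ/(γ−1)) = 2.553 atm; V₂ = V₁·(T₁/T₂)^(1/(γ−1)) = 1.527 L.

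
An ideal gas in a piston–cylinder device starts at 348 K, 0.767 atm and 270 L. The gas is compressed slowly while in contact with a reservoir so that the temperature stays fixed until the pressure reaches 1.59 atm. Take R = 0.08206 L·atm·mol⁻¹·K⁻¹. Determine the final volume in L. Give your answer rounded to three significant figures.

V₂ ≈ 130 L

Isothermal, so P V is constant: T₂ = T₁; V₂ = V₁·(P₁/P₂) = 130.2 L.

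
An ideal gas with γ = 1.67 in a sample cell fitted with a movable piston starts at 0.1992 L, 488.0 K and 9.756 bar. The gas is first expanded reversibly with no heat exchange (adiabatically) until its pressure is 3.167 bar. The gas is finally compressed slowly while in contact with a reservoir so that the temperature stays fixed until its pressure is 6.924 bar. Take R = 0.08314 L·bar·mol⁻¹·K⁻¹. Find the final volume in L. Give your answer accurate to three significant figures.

V₃ ≈ 0.179 L

Adiabatic (γ = 1.67), T V^(γ−1) and P V^γ constant: T₂ = T₁·(P₂/P₁)^((γ−1)/γ) = 310.7 K; V₂ = V₁·(P₁/P₂)^(1/γ) = 0.3907 L.
T constant ⇒ Boyle's law P V = const: T₃ = T₂; V₃ = V₂·(P₂/P₃) = 0.1787 L.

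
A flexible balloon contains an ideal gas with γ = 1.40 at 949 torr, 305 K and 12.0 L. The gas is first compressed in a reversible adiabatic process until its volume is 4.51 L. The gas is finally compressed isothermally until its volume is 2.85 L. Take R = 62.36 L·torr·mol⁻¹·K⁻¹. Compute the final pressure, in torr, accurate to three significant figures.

P₃ ≈ 5.91e+03 torr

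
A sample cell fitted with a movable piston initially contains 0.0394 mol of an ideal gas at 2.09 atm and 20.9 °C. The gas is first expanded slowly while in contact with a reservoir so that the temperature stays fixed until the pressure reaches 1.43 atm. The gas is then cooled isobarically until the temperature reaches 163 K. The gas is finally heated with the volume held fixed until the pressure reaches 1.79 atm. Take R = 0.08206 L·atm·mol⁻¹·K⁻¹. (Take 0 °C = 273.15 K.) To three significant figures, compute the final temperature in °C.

Convert: T₁ = 294.0 K.
From PV = nRT: V₁ = nRT₁/P₁ = 0.4549 L.
T constant ⇒ Boyle's law P V = const: T₂ = T₁; V₂ = V₁·(P₁/P₂) = 0.6648 L.
Isobaric, so V/T is constant: P₃ = P₂; V₃ = V₂·(T₃/T₂) = 0.3685 L.
Isochoric, so P/T is constant: V₄ = V₃; T₄ = T₃·(P₄/P₃) = 204.0 K.

T₄ ≈ -69.1 °C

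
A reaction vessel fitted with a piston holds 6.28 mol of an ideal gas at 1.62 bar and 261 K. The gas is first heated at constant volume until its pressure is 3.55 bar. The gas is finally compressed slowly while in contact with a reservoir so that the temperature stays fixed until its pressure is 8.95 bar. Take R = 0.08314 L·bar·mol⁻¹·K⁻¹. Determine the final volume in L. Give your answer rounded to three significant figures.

From PV = nRT: V₁ = nRT₁/P₁ = 84.12 L.
Isochoric, so P/T is constant: V₂ = V₁; T₂ = T₁·(P₂/P₁) = 571.9 K.
Isothermal, so P V is constant: T₃ = T₂; V₃ = V₂·(P₂/P₃) = 33.37 L.

V₃ ≈ 33.4 L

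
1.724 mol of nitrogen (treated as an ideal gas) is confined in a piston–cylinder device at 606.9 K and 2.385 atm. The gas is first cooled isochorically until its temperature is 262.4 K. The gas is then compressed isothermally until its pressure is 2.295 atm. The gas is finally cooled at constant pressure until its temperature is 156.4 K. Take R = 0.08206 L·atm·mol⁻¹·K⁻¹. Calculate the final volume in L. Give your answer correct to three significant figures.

V₄ ≈ 9.64 L

From PV = nRT: V₁ = nRT₁/P₁ = 36.00 L.
Isochoric, so P/T is constant: V₂ = V₁; P₂ = P₁·(T₂/T₁) = 1.031 atm.
T constant ⇒ Boyle's law P V = const: T₃ = T₂; V₃ = V₂·(P₂/P₃) = 16.18 L.
P constant ⇒ V ∝ T: P₄ = P₃; V₄ = V₃·(T₄/T₃) = 9.641 L.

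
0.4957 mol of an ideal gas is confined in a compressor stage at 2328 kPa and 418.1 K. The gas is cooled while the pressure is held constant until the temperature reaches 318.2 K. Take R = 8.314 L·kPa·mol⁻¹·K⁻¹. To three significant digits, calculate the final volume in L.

V₂ ≈ 0.563 L

From PV = nRT: V₁ = nRT₁/P₁ = 0.7402 L.
P constant ⇒ V ∝ T: P₂ = P₁; V₂ = V₁·(T₂/T₁) = 0.5633 L.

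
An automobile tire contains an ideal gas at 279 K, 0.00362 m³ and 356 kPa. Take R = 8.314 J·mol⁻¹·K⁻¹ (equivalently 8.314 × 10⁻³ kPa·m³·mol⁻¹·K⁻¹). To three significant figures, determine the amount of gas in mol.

n ≈ 0.556 mol

PV = nRT ⇒ n = PV/(RT) = (356 × 0.00362) / (8.314 × 10⁻³ × 279)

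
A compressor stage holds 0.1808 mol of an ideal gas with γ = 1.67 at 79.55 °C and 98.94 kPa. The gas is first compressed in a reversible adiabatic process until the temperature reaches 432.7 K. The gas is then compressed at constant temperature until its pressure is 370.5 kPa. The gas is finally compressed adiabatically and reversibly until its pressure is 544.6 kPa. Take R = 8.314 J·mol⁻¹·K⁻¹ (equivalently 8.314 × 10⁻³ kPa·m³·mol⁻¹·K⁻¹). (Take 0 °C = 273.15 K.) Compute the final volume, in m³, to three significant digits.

V₄ ≈ 0.00139 m³

Convert: T₁ = 352.7 K.
From PV = nRT: V₁ = nRT₁/P₁ = 0.005358 m³.
Reversible adiabatic, γ = 1.67: P₂ = P₁·(T₂/T₁)^(γ/(γ−1)) = 164.7 kPa; V₂ = V₁·(T₁/T₂)^(1/(γ−1)) = 0.003949 m³.
Isothermal, so P V is constant: T₃ = T₂; V₃ = V₂·(P₂/P₃) = 0.001756 m³.
Adiabatic (γ = 1.67), T V^(γ−1) and P V^γ constant: T₄ = T₃·(P₄/P₃)^((γ−1)/γ) = 505.0 K; V₄ = V₃·(P₃/P₄)^(1/γ) = 0.001394 m³.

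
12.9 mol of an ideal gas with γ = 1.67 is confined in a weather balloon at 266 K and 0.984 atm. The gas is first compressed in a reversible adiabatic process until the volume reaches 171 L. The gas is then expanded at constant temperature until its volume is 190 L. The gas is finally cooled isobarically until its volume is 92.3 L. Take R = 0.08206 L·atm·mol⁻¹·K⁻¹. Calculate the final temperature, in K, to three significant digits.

T₄ ≈ 182 K

From PV = nRT: V₁ = nRT₁/P₁ = 286.2 L.
Adiabatic (γ = 1.67), T V^(γ−1) and P V^γ constant: T₂ = T₁·(V₁/V₂)^(γ−1) = 375.6 K; P₂ = P₁·(V₁/V₂)^γ = 2.325 atm.
T constant ⇒ Boyle's law P V = const: T₃ = T₂; P₃ = P₂·(V₂/V₃) = 2.093 atm.
P constant ⇒ V ∝ T: P₄ = P₃; T₄ = T₃·(V₄/V₃) = 182.5 K.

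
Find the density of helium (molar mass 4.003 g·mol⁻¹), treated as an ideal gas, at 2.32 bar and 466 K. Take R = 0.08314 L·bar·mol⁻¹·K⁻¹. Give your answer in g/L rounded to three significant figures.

ρ = PM/(RT) = (2.32 × 4.003) / (0.08314 × 466.0)

ρ ≈ 0.240 g/L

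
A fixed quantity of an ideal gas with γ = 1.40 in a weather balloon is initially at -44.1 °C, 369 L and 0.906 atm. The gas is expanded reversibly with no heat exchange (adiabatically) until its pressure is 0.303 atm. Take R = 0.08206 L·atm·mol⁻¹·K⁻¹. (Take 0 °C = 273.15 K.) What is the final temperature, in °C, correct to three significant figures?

T₂ ≈ -106 °C

Convert: T₁ = 229.0 K.
Adiabatic (γ = 1.40), T V^(γ−1) and P V^γ constant: T₂ = T₁·(P₂/P₁)^((γ−1)/γ) = 167.5 K; V₂ = V₁·(P₁/P₂)^(1/γ) = 806.9 L.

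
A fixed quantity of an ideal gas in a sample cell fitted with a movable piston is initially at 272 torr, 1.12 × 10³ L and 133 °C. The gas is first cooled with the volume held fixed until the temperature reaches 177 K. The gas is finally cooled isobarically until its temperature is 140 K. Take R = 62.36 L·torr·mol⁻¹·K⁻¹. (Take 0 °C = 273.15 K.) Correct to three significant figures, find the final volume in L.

Convert: T₁ = 406.1 K.
V constant ⇒ P ∝ T: V₂ = V₁; P₂ = P₁·(T₂/T₁) = 118.5 torr.
Isobaric, so V/T is constant: P₃ = P₂; V₃ = V₂·(T₃/T₂) = 885.9 L.

V₃ ≈ 886 L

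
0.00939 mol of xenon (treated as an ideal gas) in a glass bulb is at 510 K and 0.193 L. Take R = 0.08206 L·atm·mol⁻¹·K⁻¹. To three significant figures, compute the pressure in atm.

P ≈ 2.04 atm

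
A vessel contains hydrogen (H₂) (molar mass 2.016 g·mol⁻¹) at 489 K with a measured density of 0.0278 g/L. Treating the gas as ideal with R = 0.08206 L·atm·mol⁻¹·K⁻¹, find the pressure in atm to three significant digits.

P ≈ 0.553 atm

ρ = PM/(RT) ⇒ P = ρRT/M = (0.0278 × 0.08206 × 489.0) / 2.016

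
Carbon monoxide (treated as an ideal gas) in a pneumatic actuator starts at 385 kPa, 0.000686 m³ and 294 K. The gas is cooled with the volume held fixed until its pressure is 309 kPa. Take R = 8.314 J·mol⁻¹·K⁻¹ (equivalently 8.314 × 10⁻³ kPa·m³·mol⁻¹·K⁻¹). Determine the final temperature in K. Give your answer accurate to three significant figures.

T₂ ≈ 236 K

V constant ⇒ P ∝ T: V₂ = V₁; T₂ = T₁·(P₂/P₁) = 236.0 K.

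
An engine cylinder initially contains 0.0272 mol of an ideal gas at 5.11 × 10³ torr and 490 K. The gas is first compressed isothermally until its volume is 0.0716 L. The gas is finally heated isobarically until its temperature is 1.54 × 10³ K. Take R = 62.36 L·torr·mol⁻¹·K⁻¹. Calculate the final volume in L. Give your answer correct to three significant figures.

V₃ ≈ 0.225 L

From PV = nRT: V₁ = nRT₁/P₁ = 0.1626 L.
T constant ⇒ Boyle's law P V = const: T₂ = T₁; P₂ = P₁·(V₁/V₂) = 1.161e+04 torr.
P constant ⇒ V ∝ T: P₃ = P₂; V₃ = V₂·(T₃/T₂) = 0.2250 L.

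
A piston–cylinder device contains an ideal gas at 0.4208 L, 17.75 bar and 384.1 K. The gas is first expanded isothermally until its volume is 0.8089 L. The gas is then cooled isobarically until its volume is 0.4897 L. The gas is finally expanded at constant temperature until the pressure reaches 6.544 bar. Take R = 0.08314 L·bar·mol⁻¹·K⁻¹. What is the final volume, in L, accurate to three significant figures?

Isothermal, so P V is constant: T₂ = T₁; P₂ = P₁·(V₁/V₂) = 9.234 bar.
P constant ⇒ V ∝ T: P₃ = P₂; T₃ = T₂·(V₃/V₂) = 232.5 K.
Isothermal, so P V is constant: T₄ = T₃; V₄ = V₃·(P₃/P₄) = 0.6910 L.

V₄ ≈ 0.691 L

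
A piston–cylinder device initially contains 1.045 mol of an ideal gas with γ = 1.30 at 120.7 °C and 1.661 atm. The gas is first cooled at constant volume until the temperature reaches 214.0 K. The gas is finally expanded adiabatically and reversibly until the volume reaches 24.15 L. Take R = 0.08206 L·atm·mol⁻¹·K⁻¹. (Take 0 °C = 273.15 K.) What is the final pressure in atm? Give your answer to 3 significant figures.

P₃ ≈ 0.722 atm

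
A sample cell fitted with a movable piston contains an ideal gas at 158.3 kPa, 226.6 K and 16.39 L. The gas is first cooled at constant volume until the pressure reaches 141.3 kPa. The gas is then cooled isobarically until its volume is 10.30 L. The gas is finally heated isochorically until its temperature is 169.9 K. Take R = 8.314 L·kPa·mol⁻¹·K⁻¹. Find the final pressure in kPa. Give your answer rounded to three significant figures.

P₄ ≈ 189 kPa

V constant ⇒ P ∝ T: V₂ = V₁; T₂ = T₁·(P₂/P₁) = 202.3 K.
Isobaric, so V/T is constant: P₃ = P₂; T₃ = T₂·(V₃/V₂) = 127.1 K.
Isochoric, so P/T is constant: V₄ = V₃; P₄ = P₃·(T₄/T₃) = 188.9 kPa.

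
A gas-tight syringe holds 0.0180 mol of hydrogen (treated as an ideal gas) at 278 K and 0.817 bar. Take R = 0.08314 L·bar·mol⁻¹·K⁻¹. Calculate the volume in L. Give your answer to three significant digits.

PV = nRT ⇒ V = nRT/P = (0.0180 × 0.08314 × 278) / 0.817

V ≈ 0.509 L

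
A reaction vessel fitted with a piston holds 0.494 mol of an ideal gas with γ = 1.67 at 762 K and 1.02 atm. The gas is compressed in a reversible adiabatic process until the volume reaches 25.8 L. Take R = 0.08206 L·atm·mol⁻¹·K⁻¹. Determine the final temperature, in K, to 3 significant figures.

T₂ ≈ 848 K

From PV = nRT: V₁ = nRT₁/P₁ = 30.28 L.
Adiabatic (γ = 1.67), T V^(γ−1) and P V^γ constant: T₂ = T₁·(V₁/V₂)^(γ−1) = 848.4 K; P₂ = P₁·(V₁/V₂)^γ = 1.333 atm.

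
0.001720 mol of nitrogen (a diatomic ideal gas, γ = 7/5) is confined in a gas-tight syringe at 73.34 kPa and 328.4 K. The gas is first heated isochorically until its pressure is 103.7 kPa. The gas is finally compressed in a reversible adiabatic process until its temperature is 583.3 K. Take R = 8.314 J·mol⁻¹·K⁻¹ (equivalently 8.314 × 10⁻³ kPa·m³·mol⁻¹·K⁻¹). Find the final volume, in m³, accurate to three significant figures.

From PV = nRT: V₁ = nRT₁/P₁ = 6.403e-05 m³.
Isochoric, so P/T is constant: V₂ = V₁; T₂ = T₁·(P₂/P₁) = 464.3 K.
Adiabatic (γ = 7/5), T V^(γ−1) and P V^γ constant: P₃ = P₂·(T₃/T₂)^(γ/(γ−1)) = 230.4 kPa; V₃ = V₂·(T₂/T₃)^(1/(γ−1)) = 3.621e-05 m³.

V₃ ≈ 3.62e-05 m³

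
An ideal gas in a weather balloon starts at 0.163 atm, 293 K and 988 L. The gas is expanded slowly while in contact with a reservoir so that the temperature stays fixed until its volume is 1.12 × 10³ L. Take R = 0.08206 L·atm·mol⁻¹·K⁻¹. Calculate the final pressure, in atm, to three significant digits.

P₂ ≈ 0.144 atm

T constant ⇒ Boyle's law P V = const: T₂ = T₁; P₂ = P₁·(V₁/V₂) = 0.1438 atm.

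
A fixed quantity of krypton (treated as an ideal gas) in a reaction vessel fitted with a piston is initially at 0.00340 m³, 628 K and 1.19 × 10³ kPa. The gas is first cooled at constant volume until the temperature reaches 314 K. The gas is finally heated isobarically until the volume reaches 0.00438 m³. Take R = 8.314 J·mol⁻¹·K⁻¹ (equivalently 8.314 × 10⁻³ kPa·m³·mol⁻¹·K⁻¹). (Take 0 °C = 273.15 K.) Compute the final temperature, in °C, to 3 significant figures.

V constant ⇒ P ∝ T: V₂ = V₁; P₂ = P₁·(T₂/T₁) = 595.0 kPa.
P constant ⇒ V ∝ T: P₃ = P₂; T₃ = T₂·(V₃/V₂) = 404.5 K.

T₃ ≈ 131 °C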